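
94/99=94/99 = 0.95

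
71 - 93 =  - 22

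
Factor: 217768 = 2^3* 163^1*167^1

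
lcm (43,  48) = 2064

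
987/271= 3+174/271  =  3.64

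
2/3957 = 2/3957=0.00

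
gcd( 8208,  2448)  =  144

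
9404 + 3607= 13011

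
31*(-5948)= - 184388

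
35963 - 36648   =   - 685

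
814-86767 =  - 85953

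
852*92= 78384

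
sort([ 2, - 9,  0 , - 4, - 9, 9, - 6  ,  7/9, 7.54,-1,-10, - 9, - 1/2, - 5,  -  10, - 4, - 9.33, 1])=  [ - 10,  -  10, - 9.33, - 9  , - 9, - 9, - 6, - 5, - 4, - 4, - 1, - 1/2,0, 7/9, 1,2, 7.54,9 ] 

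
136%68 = 0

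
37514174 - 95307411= - 57793237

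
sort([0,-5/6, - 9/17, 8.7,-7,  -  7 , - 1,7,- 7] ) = [  -  7,- 7, - 7, - 1 , - 5/6 , - 9/17,0, 7, 8.7] 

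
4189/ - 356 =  - 12 + 83/356= - 11.77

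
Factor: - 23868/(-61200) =2^( - 2) *3^1* 5^(  -  2)*13^1 = 39/100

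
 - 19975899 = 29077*( - 687 ) 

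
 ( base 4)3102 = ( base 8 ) 322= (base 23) 93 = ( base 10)210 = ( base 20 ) AA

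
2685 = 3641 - 956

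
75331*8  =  602648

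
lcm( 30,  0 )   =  0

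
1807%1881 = 1807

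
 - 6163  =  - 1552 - 4611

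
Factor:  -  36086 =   -  2^1 * 18043^1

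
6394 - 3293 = 3101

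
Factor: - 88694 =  - 2^1*61^1 *727^1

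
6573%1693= 1494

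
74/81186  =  37/40593  =  0.00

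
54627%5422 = 407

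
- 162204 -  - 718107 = 555903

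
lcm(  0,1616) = 0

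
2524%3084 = 2524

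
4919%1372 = 803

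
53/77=53/77 = 0.69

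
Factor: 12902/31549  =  2^1 * 7^( - 1)*4507^(- 1)*  6451^1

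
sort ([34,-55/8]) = [ - 55/8,34]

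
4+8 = 12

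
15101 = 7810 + 7291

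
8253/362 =8253/362 = 22.80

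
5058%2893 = 2165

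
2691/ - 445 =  - 2691/445 = - 6.05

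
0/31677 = 0 =0.00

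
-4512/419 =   -  11  +  97/419 = - 10.77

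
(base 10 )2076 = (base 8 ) 4034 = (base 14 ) A84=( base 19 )5E5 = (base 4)200130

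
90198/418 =45099/209 =215.78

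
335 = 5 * 67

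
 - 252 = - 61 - 191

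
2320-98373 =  - 96053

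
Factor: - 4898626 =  - 2^1 * 2449313^1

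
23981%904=477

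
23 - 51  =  -28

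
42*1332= 55944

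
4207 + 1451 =5658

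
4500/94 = 2250/47 = 47.87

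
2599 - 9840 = -7241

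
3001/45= 66 + 31/45 = 66.69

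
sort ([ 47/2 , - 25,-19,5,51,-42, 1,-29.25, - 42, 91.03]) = [ - 42,-42, - 29.25, - 25,  -  19, 1,5, 47/2,51, 91.03]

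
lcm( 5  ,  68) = 340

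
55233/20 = 55233/20 =2761.65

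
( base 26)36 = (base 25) 39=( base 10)84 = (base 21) 40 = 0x54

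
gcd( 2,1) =1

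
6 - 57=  - 51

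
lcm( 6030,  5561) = 500490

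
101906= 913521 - 811615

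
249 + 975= 1224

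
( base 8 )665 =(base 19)140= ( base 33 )d8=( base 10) 437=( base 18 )165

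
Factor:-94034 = - 2^1*47017^1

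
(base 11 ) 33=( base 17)22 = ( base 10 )36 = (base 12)30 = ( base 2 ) 100100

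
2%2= 0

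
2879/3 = 2879/3 =959.67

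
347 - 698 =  - 351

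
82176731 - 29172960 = 53003771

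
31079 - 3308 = 27771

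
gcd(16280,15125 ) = 55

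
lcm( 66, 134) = 4422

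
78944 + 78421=157365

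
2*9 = 18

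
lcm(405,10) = 810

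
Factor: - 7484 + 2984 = -4500 = - 2^2 * 3^2 *5^3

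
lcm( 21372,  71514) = 1859364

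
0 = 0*624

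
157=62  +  95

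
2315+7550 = 9865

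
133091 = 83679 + 49412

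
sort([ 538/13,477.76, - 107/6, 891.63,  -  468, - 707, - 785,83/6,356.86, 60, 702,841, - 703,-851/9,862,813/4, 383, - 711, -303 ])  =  [ - 785, - 711, - 707, - 703, - 468, - 303, - 851/9 , - 107/6, 83/6, 538/13, 60,813/4, 356.86,383, 477.76 , 702,841, 862,891.63] 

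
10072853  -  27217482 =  - 17144629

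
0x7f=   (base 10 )127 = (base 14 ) 91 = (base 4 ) 1333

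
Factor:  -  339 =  - 3^1*113^1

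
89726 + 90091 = 179817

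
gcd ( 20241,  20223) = 9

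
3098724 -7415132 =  - 4316408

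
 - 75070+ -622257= - 697327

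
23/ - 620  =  - 1 + 597/620 = -0.04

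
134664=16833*8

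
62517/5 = 62517/5 = 12503.40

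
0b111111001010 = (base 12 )240A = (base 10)4042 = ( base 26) 5pc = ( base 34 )3gu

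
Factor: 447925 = 5^2*19^1*23^1*41^1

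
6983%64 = 7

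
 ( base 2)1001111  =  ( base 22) 3D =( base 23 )3A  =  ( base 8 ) 117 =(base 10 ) 79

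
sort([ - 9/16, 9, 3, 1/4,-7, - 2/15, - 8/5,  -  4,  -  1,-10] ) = [ - 10,- 7 , - 4, - 8/5, - 1,- 9/16, - 2/15,1/4, 3,9 ] 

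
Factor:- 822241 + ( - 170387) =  - 2^2*3^3*7^1*13^1  *101^1 = - 992628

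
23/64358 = 23/64358= 0.00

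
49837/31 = 49837/31 = 1607.65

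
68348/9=7594+2/9 = 7594.22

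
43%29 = 14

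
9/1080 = 1/120=0.01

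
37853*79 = 2990387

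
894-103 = 791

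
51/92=51/92 = 0.55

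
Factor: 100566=2^1*3^2*37^1* 151^1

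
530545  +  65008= 595553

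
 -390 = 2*( - 195)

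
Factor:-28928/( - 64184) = 32/71 = 2^5*71^ ( - 1 ) 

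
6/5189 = 6/5189 = 0.00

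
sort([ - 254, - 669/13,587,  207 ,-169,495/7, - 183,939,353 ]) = [ - 254, - 183, - 169, - 669/13,495/7, 207,353,587, 939]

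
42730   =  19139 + 23591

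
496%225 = 46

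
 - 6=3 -9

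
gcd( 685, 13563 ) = 137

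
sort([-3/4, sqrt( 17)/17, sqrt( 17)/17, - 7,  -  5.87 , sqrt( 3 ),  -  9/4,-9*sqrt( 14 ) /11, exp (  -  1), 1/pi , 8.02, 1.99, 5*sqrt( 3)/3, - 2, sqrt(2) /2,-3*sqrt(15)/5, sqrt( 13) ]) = [-7, - 5.87,-9*sqrt(14) /11,-3*sqrt(15 ) /5, - 9/4 ,-2, - 3/4, sqrt ( 17)/17,  sqrt( 17)/17,1/pi, exp(- 1 ), sqrt(2) /2, sqrt(3 ),1.99,5*sqrt( 3)/3 , sqrt(13), 8.02 ]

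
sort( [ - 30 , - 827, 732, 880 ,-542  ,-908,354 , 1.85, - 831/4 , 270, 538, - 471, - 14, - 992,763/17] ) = [ - 992, - 908, - 827,  -  542, - 471, - 831/4, - 30 , - 14,1.85  ,  763/17,270, 354,538,732, 880]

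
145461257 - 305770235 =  - 160308978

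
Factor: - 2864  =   - 2^4 * 179^1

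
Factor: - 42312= - 2^3*3^1*41^1*43^1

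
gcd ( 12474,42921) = 9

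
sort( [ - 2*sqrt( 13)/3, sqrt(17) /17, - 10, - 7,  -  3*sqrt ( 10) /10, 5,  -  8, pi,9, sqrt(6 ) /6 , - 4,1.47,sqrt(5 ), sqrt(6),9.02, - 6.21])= [ - 10 , - 8, -7, - 6.21, - 4, - 2*sqrt(13 )/3, - 3 * sqrt( 10) /10, sqrt (17) /17,sqrt(6)/6,1.47 , sqrt( 5),sqrt(6), pi, 5,9, 9.02]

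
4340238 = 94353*46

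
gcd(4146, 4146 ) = 4146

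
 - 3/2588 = -1 + 2585/2588 = - 0.00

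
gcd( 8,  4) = 4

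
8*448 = 3584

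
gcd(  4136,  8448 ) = 88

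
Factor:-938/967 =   -  2^1 * 7^1*67^1*967^( - 1)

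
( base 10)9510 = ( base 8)22446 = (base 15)2C40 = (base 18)1b66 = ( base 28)C3I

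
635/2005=127/401  =  0.32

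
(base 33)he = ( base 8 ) 1077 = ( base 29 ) JO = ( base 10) 575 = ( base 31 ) IH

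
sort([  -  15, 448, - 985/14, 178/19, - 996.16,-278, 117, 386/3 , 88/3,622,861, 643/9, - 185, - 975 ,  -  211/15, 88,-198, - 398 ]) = [ - 996.16,  -  975,- 398, - 278,  -  198, - 185, - 985/14,-15,  -  211/15, 178/19,88/3, 643/9, 88 , 117,386/3,448, 622, 861 ] 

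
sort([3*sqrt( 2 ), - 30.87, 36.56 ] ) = [ - 30.87, 3*sqrt( 2), 36.56]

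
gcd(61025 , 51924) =1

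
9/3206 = 9/3206 = 0.00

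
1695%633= 429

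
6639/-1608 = -2213/536 = - 4.13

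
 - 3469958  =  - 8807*394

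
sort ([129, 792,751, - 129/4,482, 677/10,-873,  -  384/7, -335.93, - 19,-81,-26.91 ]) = [ - 873, - 335.93, - 81, - 384/7, - 129/4,  -  26.91, - 19, 677/10,  129, 482,751,792] 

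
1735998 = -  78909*(- 22) 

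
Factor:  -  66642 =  - 2^1 * 3^1 * 29^1*383^1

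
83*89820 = 7455060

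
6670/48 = 138 + 23/24=138.96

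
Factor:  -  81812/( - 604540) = 5^( - 1 )*113^1 * 167^(  -  1 ) =113/835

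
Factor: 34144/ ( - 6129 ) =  - 2^5*3^( - 3)*11^1 * 97^1*227^(-1) 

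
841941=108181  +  733760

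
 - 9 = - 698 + 689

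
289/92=3+13/92= 3.14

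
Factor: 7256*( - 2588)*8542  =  - 160406186176 = -2^6*647^1*907^1*4271^1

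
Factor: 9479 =9479^1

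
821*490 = 402290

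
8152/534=4076/267 = 15.27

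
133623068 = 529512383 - 395889315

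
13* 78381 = 1018953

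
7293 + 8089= 15382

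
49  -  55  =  -6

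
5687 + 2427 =8114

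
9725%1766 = 895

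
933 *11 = 10263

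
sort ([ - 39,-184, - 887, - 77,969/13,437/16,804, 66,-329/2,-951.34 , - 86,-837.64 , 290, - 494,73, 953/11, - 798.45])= [-951.34,-887 , - 837.64 ,  -  798.45, - 494 ,  -  184, - 329/2  ,  -  86, - 77, - 39, 437/16, 66,73,969/13,953/11, 290,804] 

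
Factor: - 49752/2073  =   -2^3*3^1=-24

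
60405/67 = 901 +38/67 =901.57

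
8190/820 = 9+81/82= 9.99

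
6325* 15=94875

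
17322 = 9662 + 7660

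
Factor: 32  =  2^5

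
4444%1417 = 193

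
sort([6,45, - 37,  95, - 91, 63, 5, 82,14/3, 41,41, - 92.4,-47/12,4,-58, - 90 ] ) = [  -  92.4, - 91, - 90, - 58,-37, - 47/12, 4, 14/3, 5, 6, 41, 41, 45,  63,82, 95] 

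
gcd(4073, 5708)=1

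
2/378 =1/189 = 0.01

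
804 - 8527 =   -  7723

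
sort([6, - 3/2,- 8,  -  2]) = [-8,-2 , - 3/2,6 ]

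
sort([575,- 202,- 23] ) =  [ - 202,-23,575] 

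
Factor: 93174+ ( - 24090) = 69084= 2^2*3^2 * 19^1 * 101^1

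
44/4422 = 2/201 = 0.01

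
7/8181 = 7/8181 = 0.00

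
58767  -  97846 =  - 39079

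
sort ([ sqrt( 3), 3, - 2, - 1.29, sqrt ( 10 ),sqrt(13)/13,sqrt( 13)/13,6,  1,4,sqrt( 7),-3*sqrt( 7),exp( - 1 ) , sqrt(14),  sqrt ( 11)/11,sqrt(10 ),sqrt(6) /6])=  [ - 3*sqrt(7 ), - 2, - 1.29,sqrt( 13 ) /13,sqrt( 13)/13,sqrt(11)/11,exp( - 1),sqrt( 6)/6,1,sqrt(  3),sqrt (7 ),3,sqrt(10),sqrt ( 10), sqrt( 14 ),4,6 ] 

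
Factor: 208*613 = 127504 = 2^4 *13^1*613^1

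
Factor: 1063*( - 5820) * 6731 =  - 2^2*3^1*5^1*53^1*97^1*127^1*1063^1 = - 41642408460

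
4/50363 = 4/50363 = 0.00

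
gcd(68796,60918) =78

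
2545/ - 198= -13+29/198  =  - 12.85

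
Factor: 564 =2^2*3^1 * 47^1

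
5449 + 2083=7532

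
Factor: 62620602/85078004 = 2^(-1)*3^1*11^(-1)*175781^(  -  1)*948797^1 = 2846391/3867182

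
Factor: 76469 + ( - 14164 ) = 62305= 5^1 *17^1*733^1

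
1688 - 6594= - 4906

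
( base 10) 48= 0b110000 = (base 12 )40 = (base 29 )1j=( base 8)60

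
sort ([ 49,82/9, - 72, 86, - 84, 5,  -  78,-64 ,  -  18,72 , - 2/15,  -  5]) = [ - 84, - 78, - 72, - 64,- 18, - 5,  -  2/15, 5,82/9 , 49,72,  86]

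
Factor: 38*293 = 2^1*19^1*293^1 =11134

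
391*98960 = 38693360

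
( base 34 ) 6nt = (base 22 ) G03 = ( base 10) 7747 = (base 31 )81s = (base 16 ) 1e43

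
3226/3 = 1075+1/3 = 1075.33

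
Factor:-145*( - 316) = 2^2*5^1 * 29^1*79^1 = 45820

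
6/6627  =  2/2209 = 0.00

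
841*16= 13456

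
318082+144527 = 462609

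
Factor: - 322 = - 2^1*7^1 * 23^1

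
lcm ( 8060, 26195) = 104780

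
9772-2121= 7651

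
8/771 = 8/771 = 0.01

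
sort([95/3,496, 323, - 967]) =[ - 967,95/3,323,496] 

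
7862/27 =7862/27 = 291.19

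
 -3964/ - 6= 660+2/3 =660.67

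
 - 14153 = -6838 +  - 7315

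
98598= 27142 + 71456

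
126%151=126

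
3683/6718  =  3683/6718  =  0.55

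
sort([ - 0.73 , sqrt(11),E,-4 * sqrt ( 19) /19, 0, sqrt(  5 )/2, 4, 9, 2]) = [ - 4*sqrt(19) /19, - 0.73, 0, sqrt ( 5)/2, 2 , E, sqrt( 11), 4, 9 ]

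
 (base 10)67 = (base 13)52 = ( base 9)74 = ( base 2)1000011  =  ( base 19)3A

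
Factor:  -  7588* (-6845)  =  51939860 = 2^2*5^1*7^1*37^2*271^1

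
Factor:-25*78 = -2^1*3^1*5^2 * 13^1 = -1950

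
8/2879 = 8/2879  =  0.00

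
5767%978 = 877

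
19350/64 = 9675/32  =  302.34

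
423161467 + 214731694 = 637893161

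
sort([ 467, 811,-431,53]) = [ - 431,  53, 467,811]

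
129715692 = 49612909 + 80102783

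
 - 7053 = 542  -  7595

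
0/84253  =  0= 0.00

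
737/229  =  737/229 =3.22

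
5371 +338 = 5709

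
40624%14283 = 12058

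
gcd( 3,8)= 1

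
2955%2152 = 803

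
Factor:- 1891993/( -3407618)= 2^(  -  1 ) * 181^1*10453^1 * 1703809^ ( - 1)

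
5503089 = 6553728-1050639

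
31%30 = 1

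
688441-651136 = 37305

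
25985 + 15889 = 41874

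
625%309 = 7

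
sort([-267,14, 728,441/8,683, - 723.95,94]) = [ - 723.95,-267  ,  14 , 441/8,94, 683,728]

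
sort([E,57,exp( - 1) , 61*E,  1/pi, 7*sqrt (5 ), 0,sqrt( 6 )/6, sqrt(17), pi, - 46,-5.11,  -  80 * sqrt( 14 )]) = [  -  80*sqrt( 14),-46, - 5.11, 0, 1/pi,exp( - 1), sqrt( 6) /6, E,pi, sqrt ( 17),7*sqrt (5), 57, 61* E] 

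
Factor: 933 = 3^1 * 311^1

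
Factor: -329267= - 329267^1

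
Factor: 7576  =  2^3*947^1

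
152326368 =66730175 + 85596193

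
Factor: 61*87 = 5307 = 3^1*29^1*61^1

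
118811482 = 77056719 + 41754763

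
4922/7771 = 4922/7771 = 0.63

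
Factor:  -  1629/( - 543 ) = 3^1 = 3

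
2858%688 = 106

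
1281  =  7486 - 6205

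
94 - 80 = 14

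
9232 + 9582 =18814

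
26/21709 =26/21709 = 0.00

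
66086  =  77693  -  11607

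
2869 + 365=3234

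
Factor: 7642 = 2^1*3821^1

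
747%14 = 5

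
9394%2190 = 634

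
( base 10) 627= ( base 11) 520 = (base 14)32B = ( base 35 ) HW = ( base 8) 1163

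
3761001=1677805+2083196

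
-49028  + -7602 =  - 56630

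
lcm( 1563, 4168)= 12504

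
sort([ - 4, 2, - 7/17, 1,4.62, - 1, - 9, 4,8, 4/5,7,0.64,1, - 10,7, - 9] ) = [ - 10, - 9, - 9,- 4, - 1,-7/17,0.64,4/5, 1,1,2,4,4.62,7 , 7, 8]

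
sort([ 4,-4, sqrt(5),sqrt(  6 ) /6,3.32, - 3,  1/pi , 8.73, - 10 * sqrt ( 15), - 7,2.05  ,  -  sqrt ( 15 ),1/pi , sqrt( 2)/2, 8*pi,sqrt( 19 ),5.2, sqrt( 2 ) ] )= [ - 10 * sqrt(15), - 7, - 4 , - sqrt ( 15 ) ,  -  3, 1/pi,1/pi, sqrt( 6)/6,  sqrt(2 )/2,sqrt(2), 2.05, sqrt( 5 ),3.32,4,sqrt ( 19 ),5.2,8.73,8 *pi ]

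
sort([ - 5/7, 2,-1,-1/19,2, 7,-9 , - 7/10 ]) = [-9, - 1,  -  5/7, - 7/10, - 1/19, 2, 2,  7] 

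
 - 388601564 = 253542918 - 642144482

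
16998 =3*5666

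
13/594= 13/594 = 0.02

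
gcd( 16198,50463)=623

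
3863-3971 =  - 108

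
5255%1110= 815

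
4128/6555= 1376/2185 = 0.63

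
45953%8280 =4553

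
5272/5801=5272/5801=0.91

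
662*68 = 45016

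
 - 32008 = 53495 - 85503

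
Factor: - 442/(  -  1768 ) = 2^ (-2) = 1/4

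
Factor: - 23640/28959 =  - 2^3*5^1*7^( - 2 )  =  - 40/49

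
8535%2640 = 615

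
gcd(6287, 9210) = 1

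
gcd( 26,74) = 2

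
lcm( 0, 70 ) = 0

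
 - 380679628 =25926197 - 406605825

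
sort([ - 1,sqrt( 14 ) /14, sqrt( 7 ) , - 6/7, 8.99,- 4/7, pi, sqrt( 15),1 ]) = [ - 1,-6/7, - 4/7, sqrt( 14 ) /14, 1,sqrt( 7 ), pi, sqrt( 15), 8.99]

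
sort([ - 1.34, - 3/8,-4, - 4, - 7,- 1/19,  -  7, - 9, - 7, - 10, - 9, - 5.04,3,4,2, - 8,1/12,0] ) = [ - 10, - 9, - 9, - 8, - 7, - 7,-7, - 5.04, - 4,-4, - 1.34,  -  3/8, - 1/19,0,1/12,2,3,4]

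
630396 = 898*702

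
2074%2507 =2074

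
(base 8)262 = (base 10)178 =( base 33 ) 5D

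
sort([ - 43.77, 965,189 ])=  [ -43.77 , 189,965 ]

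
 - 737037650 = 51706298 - 788743948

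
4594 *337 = 1548178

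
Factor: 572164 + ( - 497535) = 37^1*2017^1  =  74629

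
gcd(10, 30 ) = 10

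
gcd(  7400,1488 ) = 8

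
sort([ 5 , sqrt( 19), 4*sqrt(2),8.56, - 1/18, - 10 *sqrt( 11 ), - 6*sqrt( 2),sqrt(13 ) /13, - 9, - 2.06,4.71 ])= [  -  10*sqrt( 11), - 9, - 6 *sqrt (2), - 2.06, - 1/18,sqrt( 13 )/13,  sqrt( 19) , 4.71, 5 , 4 *sqrt( 2),8.56]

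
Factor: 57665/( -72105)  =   - 3^( -1 )*11^( - 1)*23^( - 1)*607^1 = - 607/759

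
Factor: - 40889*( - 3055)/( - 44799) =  - 124915895/44799 = - 3^( - 1 )*5^1*13^1*31^1*47^1 *109^( - 1 )*137^( - 1) *1319^1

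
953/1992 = 953/1992 = 0.48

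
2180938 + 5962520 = 8143458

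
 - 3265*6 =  - 19590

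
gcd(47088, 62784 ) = 15696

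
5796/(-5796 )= - 1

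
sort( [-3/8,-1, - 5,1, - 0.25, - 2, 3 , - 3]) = [ - 5, - 3, - 2,-1, - 3/8, - 0.25, 1,  3] 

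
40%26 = 14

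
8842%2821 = 379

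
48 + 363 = 411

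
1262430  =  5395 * 234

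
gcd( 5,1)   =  1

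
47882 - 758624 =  -710742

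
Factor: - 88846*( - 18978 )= 2^2*3^1*  31^1*1433^1*3163^1  =  1686119388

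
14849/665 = 14849/665= 22.33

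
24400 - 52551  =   - 28151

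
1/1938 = 1/1938 = 0.00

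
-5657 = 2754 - 8411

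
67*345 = 23115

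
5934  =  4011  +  1923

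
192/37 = 192/37 = 5.19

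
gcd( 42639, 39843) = 699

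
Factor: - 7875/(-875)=3^2= 9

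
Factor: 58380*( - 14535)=  -  2^2*3^3*5^2*7^1*17^1 * 19^1*139^1 = - 848553300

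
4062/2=2031 = 2031.00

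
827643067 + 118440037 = 946083104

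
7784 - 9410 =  -1626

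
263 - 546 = -283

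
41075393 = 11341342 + 29734051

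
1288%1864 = 1288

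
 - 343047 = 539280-882327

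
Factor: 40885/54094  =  65/86 = 2^ ( - 1)*5^1*13^1 * 43^(-1)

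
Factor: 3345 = 3^1 * 5^1*223^1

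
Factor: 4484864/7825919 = 2^8*31^( -1)*17519^1*252449^ ( -1)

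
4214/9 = 468 + 2/9 = 468.22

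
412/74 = 206/37 = 5.57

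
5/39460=1/7892 = 0.00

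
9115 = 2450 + 6665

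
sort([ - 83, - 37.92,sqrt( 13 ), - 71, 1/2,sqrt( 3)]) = [ - 83, -71, - 37.92, 1/2,sqrt( 3 ), sqrt (13)]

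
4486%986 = 542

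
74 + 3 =77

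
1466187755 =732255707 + 733932048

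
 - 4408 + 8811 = 4403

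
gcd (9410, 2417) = 1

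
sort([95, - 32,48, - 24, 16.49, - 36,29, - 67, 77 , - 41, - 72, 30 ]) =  [ - 72, - 67 ,- 41, - 36,-32, - 24, 16.49,29,  30 , 48  ,  77, 95]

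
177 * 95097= 16832169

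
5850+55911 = 61761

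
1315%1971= 1315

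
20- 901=-881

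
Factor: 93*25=3^1*5^2*31^1 = 2325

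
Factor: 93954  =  2^1*3^1 * 7^1 * 2237^1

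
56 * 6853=383768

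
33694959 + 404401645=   438096604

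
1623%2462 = 1623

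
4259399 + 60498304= 64757703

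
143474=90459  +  53015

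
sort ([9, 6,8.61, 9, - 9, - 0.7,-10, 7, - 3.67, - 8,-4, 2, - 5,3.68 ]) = [-10 , - 9,-8 ,-5,- 4, - 3.67 ,-0.7, 2, 3.68,  6, 7,8.61 , 9,9]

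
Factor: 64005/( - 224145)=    - 3^ (-1) * 251^1*293^( - 1) = - 251/879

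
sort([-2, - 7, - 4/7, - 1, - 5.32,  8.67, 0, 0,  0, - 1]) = [ - 7,-5.32, - 2, - 1, - 1  , - 4/7, 0, 0,0, 8.67 ] 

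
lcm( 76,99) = 7524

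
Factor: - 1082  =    -  2^1*541^1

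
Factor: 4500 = 2^2*3^2 * 5^3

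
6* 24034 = 144204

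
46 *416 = 19136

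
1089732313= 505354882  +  584377431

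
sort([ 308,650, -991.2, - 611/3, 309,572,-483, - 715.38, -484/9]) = [ - 991.2, - 715.38,  -  483,  -  611/3, -484/9,308, 309, 572,650 ]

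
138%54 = 30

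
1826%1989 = 1826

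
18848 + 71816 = 90664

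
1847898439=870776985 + 977121454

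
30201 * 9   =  271809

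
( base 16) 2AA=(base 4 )22222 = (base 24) 14A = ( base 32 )la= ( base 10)682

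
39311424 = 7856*5004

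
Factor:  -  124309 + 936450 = 11^1*17^1*43^1*101^1 = 812141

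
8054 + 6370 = 14424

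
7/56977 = 7/56977 = 0.00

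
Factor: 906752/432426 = 2^8*3^( - 1 ) *7^1 * 11^1*23^1*97^( -1)*743^( - 1) = 453376/216213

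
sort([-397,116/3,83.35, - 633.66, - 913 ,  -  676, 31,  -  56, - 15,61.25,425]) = [ - 913 , - 676, - 633.66, - 397, - 56, - 15,31,116/3,  61.25 , 83.35 , 425] 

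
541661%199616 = 142429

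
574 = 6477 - 5903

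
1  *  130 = 130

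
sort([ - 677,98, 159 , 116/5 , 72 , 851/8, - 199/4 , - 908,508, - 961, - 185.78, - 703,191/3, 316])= [ - 961, - 908, - 703, - 677, - 185.78, - 199/4,116/5 , 191/3,  72,  98, 851/8,159, 316,508]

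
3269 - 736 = 2533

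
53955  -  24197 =29758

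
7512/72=104 + 1/3  =  104.33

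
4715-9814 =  - 5099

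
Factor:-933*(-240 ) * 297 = 2^4*3^5*5^1  *  11^1 * 311^1 = 66504240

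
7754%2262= 968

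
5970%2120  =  1730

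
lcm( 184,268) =12328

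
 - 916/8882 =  - 458/4441  =  - 0.10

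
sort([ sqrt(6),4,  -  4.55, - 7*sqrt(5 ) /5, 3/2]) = [ - 4.55, - 7 * sqrt(5) /5, 3/2,sqrt(6), 4 ]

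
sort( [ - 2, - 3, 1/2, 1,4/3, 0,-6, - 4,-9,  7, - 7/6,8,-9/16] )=[ - 9,  -  6, - 4,  -  3, - 2, - 7/6, - 9/16,0,  1/2,1, 4/3,7,8]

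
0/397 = 0 = 0.00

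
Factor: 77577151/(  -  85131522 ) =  - 2^( - 1 )*3^( - 2)*7^(-2)*139^1*263^(-1) * 367^(-1)*558109^1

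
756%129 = 111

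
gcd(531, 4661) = 59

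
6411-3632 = 2779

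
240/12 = 20 = 20.00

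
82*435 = 35670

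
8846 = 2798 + 6048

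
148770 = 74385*2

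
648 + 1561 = 2209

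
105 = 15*7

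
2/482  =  1/241 =0.00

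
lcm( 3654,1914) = 40194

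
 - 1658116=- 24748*67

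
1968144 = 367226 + 1600918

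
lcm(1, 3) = 3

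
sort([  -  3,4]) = [- 3,  4] 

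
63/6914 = 63/6914 = 0.01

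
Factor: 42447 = 3^1*14149^1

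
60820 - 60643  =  177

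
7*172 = 1204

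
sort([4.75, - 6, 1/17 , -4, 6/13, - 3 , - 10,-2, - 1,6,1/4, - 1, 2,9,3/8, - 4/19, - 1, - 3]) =[-10, - 6,-4, - 3, - 3, - 2, - 1, - 1, - 1,-4/19,1/17,1/4,  3/8, 6/13,2,4.75,6, 9]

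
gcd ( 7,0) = 7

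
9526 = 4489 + 5037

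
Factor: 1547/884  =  2^( - 2)*7^1 = 7/4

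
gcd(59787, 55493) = 1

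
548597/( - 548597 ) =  -1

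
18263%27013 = 18263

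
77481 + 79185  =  156666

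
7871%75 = 71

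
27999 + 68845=96844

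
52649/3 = 52649/3 = 17549.67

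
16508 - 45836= - 29328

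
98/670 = 49/335= 0.15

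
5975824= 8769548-2793724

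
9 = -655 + 664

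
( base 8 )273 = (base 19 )9g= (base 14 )D5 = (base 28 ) 6j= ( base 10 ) 187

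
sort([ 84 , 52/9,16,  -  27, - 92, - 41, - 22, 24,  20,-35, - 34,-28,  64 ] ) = [ - 92, - 41, -35, - 34, - 28,- 27, - 22, 52/9, 16, 20, 24, 64, 84 ] 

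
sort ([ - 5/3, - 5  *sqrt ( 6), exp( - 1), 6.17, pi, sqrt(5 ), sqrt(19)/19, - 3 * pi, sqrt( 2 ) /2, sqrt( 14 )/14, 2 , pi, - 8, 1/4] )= [ - 5 * sqrt( 6 ), - 3*pi, - 8, - 5/3, sqrt(19)/19, 1/4, sqrt( 14)/14, exp(  -  1), sqrt( 2) /2, 2, sqrt(5),pi,pi,6.17 ] 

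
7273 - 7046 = 227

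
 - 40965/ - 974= 40965/974  =  42.06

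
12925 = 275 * 47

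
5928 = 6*988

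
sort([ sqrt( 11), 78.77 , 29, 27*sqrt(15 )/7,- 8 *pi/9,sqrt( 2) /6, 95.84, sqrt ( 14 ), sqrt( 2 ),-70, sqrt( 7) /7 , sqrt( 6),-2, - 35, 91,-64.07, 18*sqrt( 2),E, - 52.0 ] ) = [ - 70 , -64.07 ,- 52.0, - 35, - 8*pi/9 , - 2, sqrt (2)/6,sqrt( 7 ) /7, sqrt( 2), sqrt(6),E,sqrt( 11 ),sqrt( 14 ), 27*sqrt(15)/7, 18*sqrt( 2 ), 29,78.77, 91, 95.84 ] 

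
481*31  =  14911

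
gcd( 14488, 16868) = 4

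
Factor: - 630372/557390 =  -2^1*3^1*5^ ( - 1 )*131^1*139^( - 1) = -  786/695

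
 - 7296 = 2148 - 9444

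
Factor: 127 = 127^1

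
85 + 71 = 156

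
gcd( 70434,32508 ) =5418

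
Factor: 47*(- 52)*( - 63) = 153972 = 2^2*3^2 * 7^1*13^1 * 47^1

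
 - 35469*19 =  - 673911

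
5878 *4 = 23512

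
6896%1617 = 428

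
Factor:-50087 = -50087^1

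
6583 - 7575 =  - 992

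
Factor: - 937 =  -937^1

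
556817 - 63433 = 493384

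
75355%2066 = 979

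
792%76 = 32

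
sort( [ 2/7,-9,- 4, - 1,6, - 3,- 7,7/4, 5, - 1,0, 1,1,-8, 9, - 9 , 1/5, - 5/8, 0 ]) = [-9, - 9, - 8,  -  7, - 4,  -  3, - 1,-1 ,  -  5/8,0,0,1/5,2/7, 1, 1, 7/4,5,6, 9]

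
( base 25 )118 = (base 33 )jv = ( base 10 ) 658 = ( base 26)P8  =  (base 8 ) 1222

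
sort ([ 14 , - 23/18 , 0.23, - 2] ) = [ - 2, - 23/18,0.23 , 14 ] 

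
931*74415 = 69280365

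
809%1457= 809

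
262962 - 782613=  - 519651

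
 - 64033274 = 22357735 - 86391009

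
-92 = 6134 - 6226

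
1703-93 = 1610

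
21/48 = 7/16 = 0.44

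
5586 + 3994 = 9580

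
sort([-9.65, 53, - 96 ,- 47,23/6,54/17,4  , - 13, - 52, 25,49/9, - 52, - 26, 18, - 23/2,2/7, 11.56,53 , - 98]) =[ - 98,-96, - 52, - 52, - 47,-26, - 13, - 23/2,  -  9.65, 2/7,54/17,23/6,4,49/9  ,  11.56, 18 , 25,53,  53 ]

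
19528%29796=19528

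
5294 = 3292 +2002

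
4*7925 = 31700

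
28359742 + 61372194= 89731936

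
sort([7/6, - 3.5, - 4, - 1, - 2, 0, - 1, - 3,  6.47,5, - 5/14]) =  [ - 4, - 3.5 , - 3, - 2, - 1, - 1, - 5/14,0,7/6, 5, 6.47 ] 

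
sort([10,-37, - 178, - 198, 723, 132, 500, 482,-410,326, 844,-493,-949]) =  [ - 949 ,  -  493, - 410,  -  198, - 178,-37,10, 132, 326,482,500,723,844 ] 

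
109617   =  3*36539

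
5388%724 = 320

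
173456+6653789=6827245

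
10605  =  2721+7884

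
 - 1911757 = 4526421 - 6438178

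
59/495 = 59/495 = 0.12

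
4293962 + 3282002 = 7575964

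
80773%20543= 19144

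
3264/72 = 136/3 = 45.33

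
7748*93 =720564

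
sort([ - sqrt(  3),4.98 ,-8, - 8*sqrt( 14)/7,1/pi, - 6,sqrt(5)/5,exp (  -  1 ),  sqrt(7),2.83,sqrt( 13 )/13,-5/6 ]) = [-8, - 6, - 8 * sqrt(14 )/7, -sqrt( 3), - 5/6,sqrt ( 13 )/13, 1/pi,exp(  -  1 ), sqrt(5 )/5,sqrt( 7 ), 2.83,4.98] 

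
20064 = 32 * 627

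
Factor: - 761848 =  - 2^3*95231^1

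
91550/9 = 91550/9 = 10172.22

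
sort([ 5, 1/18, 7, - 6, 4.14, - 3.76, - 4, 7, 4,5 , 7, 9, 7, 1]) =[ - 6, - 4, - 3.76,1/18, 1,4,4.14, 5, 5,  7, 7,7, 7  ,  9] 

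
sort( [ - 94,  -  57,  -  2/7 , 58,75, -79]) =[ - 94, - 79, - 57,-2/7,58,75 ] 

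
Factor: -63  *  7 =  - 3^2*7^2 = -441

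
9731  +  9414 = 19145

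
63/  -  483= - 1+20/23 = -  0.13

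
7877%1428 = 737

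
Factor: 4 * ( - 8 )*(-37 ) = 1184 = 2^5 * 37^1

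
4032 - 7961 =-3929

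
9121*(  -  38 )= - 346598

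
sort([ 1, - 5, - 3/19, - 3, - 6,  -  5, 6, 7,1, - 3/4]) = [ - 6, - 5, - 5,- 3, - 3/4, - 3/19, 1,1,6, 7 ]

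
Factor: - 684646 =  - 2^1*19^1*43^1*419^1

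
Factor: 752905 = 5^1*23^1*6547^1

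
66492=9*7388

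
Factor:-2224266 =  -2^1* 3^1*11^1*67^1*503^1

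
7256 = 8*907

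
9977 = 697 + 9280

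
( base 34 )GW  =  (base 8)1100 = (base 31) ii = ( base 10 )576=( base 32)i0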